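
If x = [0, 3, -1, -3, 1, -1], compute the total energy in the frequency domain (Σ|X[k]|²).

Parseval: Σ|x[n]|² = (1/N)Σ|X[k]|², so Σ|X[k]|² = N·Σ|x[n]|² = 6·21.0000

Σ|X[k]|² = N·Σ|x[n]|² = 6·21.0000 = 126.0000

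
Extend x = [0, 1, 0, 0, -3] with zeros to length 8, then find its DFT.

Original 5-point DFT: [-2, -0.6180-3.8042i, 1.6180-2.3511i, 1.6180+2.3511i, -0.6180+3.8042i]
Zero-padded 8-point DFT provides frequency interpolation.

DFT_8([x, 0, ...]) = [-2, 3.7071-0.7071i, -3-1i, 2.2929-0.7071i, -4, 2.2929+0.7071i, -3+1i, 3.7071+0.7071i]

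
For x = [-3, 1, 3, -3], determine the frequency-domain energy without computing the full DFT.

Parseval: Σ|x[n]|² = (1/N)Σ|X[k]|², so Σ|X[k]|² = N·Σ|x[n]|² = 4·28.0000

Σ|X[k]|² = N·Σ|x[n]|² = 4·28.0000 = 112.0000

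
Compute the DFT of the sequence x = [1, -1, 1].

X[k] = Σ(n=0 to 2) x[n] · ω_3^(nk)
where ω_3 = e^(-2πi/3)

Computing each X[k]:
X[0] = 1
X[1] = 1.0000+1.7321i
X[2] = 1.0000-1.7321i

X = [1, 1.0000+1.7321i, 1.0000-1.7321i]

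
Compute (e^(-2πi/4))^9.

Since ω_4^4 = 1, powers reduce modulo 4.
9 mod 4 = 1
So ω_4^9 = ω_4^1 = e^(-2πi·1/4)

ω_4^9 = ω_4^1 = -1i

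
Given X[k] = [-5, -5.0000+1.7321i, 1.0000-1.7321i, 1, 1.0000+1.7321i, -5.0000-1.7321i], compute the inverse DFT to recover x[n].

x[n] = (1/6) Σ(k=0 to 5) X[k] · e^(2πikn/6)

Computing each x[n]:
x[0] = -2
x[1] = -2
x[2] = -1
x[3] = 1
x[4] = 1
x[5] = -2

x = [-2, -2, -1, 1, 1, -2]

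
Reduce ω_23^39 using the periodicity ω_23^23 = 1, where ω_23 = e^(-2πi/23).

Since ω_23^23 = 1, powers reduce modulo 23.
39 mod 23 = 16
So ω_23^39 = ω_23^16 = e^(-2πi·16/23)

ω_23^39 = ω_23^16 = -0.3349+0.9423i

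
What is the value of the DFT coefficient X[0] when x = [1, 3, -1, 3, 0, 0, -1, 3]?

X[0] = Σ(n=0 to 7) x[n] · ω_8^0 = Σ x[n]
= (1) + (3) + (-1) + (3) + (0) + (0) + (-1) + (3)

X[0] = 8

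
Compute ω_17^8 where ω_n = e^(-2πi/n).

ω_17^8 = e^(-2πi·8/17)
= cos(-2π·8/17) + i·sin(-2π·8/17)
= cos(-16π/17) + i·sin(-16π/17)

ω_17^8 = cos(-16π/17) + i·sin(-16π/17) = -0.9830-0.1837i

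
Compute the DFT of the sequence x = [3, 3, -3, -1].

X[k] = Σ(n=0 to 3) x[n] · ω_4^(nk)
where ω_4 = e^(-2πi/4)

Computing each X[k]:
X[0] = 2
X[1] = 6-4i
X[2] = -2
X[3] = 6+4i

X = [2, 6-4i, -2, 6+4i]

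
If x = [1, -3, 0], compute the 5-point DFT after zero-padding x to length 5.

Original 3-point DFT: [-2, 2.5000+2.5981i, 2.5000-2.5981i]
Zero-padded 5-point DFT provides frequency interpolation.

DFT_5([x, 0, ...]) = [-2, 0.0729+2.8532i, 3.4271+1.7634i, 3.4271-1.7634i, 0.0729-2.8532i]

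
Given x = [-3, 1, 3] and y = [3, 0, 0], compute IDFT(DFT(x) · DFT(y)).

(x ⊛ y)[n] = Σ(m=0 to 2) x[m] · y[(n-m) mod 3]

Computing each output sample:
(x ⊛ y)[0] = -9
(x ⊛ y)[1] = 3
(x ⊛ y)[2] = 9

x ⊛ y = [-9, 3, 9]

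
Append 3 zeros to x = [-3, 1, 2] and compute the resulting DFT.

Original 3-point DFT: [0, -4.5000+0.8660i, -4.5000-0.8660i]
Zero-padded 6-point DFT provides frequency interpolation.

DFT_6([x, 0, ...]) = [0, -3.5000-2.5981i, -4.5000+0.8660i, -2, -4.5000-0.8660i, -3.5000+2.5981i]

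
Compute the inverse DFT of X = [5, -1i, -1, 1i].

x[n] = (1/4) Σ(k=0 to 3) X[k] · e^(2πikn/4)

Computing each x[n]:
x[0] = 1
x[1] = 2
x[2] = 1
x[3] = 1

x = [1, 2, 1, 1]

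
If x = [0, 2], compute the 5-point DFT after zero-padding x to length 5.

Original 2-point DFT: [2, -2]
Zero-padded 5-point DFT provides frequency interpolation.

DFT_5([x, 0, ...]) = [2, 0.6180-1.9021i, -1.6180-1.1756i, -1.6180+1.1756i, 0.6180+1.9021i]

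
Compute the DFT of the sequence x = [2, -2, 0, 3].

X[k] = Σ(n=0 to 3) x[n] · ω_4^(nk)
where ω_4 = e^(-2πi/4)

Computing each X[k]:
X[0] = 3
X[1] = 2+5i
X[2] = 1
X[3] = 2-5i

X = [3, 2+5i, 1, 2-5i]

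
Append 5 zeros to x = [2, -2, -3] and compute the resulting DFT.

Original 3-point DFT: [-3, 4.5000-0.8660i, 4.5000+0.8660i]
Zero-padded 8-point DFT provides frequency interpolation.

DFT_8([x, 0, ...]) = [-3, 0.5858+4.4142i, 5+2i, 3.4142-1.5858i, 1, 3.4142+1.5858i, 5-2i, 0.5858-4.4142i]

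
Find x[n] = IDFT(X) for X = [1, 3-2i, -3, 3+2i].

x[n] = (1/4) Σ(k=0 to 3) X[k] · e^(2πikn/4)

Computing each x[n]:
x[0] = 1
x[1] = 2
x[2] = -2
x[3] = 0

x = [1, 2, -2, 0]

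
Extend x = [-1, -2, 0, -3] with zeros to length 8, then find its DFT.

Original 4-point DFT: [-6, -1-1i, 4, -1+1i]
Zero-padded 8-point DFT provides frequency interpolation.

DFT_8([x, 0, ...]) = [-6, -0.2929+3.5355i, -1-1i, -1.7071+3.5355i, 4, -1.7071-3.5355i, -1+1i, -0.2929-3.5355i]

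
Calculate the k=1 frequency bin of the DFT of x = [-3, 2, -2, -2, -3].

X[1] = Σ(n=0 to 4) x[n] · ω_5^(1n) where ω_5 = e^(-2πi/5)
= (-3)·ω_5^0 + (2)·ω_5^1 + (-2)·ω_5^2 + (-2)·ω_5^3 + (-3)·ω_5^4

X[1] = -0.0729-4.7553i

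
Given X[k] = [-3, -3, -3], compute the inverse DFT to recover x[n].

x[n] = (1/3) Σ(k=0 to 2) X[k] · e^(2πikn/3)

Computing each x[n]:
x[0] = -3
x[1] = 0
x[2] = 0

x = [-3, 0, 0]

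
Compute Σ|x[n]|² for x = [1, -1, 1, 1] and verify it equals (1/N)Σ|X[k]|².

Time domain:
Σ|x[n]|² = |1|² + |-1|² + |1|² + |1|² = 4.0000

Frequency domain:
(1/4)Σ|X[k]|² = (1/4)(|2|² + |2i|² + |2|² + |-2i|²) = (1/4)·16.0000 = 4.0000

Both sides agree, confirming Parseval's theorem.

Σ|x[n]|² = (1/N)Σ|X[k]|² = 4.0000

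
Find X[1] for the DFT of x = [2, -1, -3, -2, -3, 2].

X[1] = Σ(n=0 to 5) x[n] · ω_6^(1n) where ω_6 = e^(-2πi/6)
= (2)·ω_6^0 + (-1)·ω_6^1 + (-3)·ω_6^2 + (-2)·ω_6^3 + (-3)·ω_6^4 + (2)·ω_6^5

X[1] = 7.5000+2.5981i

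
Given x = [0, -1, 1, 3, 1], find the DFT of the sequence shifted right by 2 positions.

Time shift by 2: X_shifted[k] = ω_5^(2k) · X[k]
Shifted x = [3, 1, 0, -1, 1]

DFT(x[n-2]) = [4, 4.4271-0.5878i, 1.0729+0.9511i, 1.0729-0.9511i, 4.4271+0.5878i]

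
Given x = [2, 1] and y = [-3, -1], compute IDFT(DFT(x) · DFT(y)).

(x ⊛ y)[n] = Σ(m=0 to 1) x[m] · y[(n-m) mod 2]

Computing each output sample:
(x ⊛ y)[0] = -7
(x ⊛ y)[1] = -5

x ⊛ y = [-7, -5]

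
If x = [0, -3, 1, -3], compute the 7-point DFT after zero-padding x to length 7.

Original 4-point DFT: [-5, -1, 7, -1]
Zero-padded 7-point DFT provides frequency interpolation.

DFT_7([x, 0, ...]) = [-5, 0.6099+2.6722i, -2.1039+1.0132i, 3.9940+5.0083i, 3.9940-5.0083i, -2.1039-1.0132i, 0.6099-2.6722i]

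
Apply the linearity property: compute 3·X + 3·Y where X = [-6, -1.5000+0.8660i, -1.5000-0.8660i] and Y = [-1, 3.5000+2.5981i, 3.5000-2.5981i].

By linearity: DFT(3x + 3y) = 3·DFT(x) + 3·DFT(y)
= 3·[-6, -1.5000+0.8660i, -1.5000-0.8660i] + 3·[-1, 3.5000+2.5981i, 3.5000-2.5981i]

Computing element-wise:
Z[0] = 3·(-6) + 3·(-1) = -21
Z[1] = 3·(-1.5000+0.8660i) + 3·(3.5000+2.5981i) = 6.0000+10.3923i
Z[2] = 3·(-1.5000-0.8660i) + 3·(3.5000-2.5981i) = 6.0000-10.3923i

DFT(3x + 3y) = 3·X + 3·Y = [-21, 6.0000+10.3923i, 6.0000-10.3923i]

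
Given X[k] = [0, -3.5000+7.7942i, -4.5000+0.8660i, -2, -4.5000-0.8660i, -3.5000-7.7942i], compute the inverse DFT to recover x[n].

x[n] = (1/6) Σ(k=0 to 5) X[k] · e^(2πikn/6)

Computing each x[n]:
x[0] = -3
x[1] = -2
x[2] = -1
x[3] = 0
x[4] = 3
x[5] = 3

x = [-3, -2, -1, 0, 3, 3]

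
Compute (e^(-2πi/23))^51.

Since ω_23^23 = 1, powers reduce modulo 23.
51 mod 23 = 5
So ω_23^51 = ω_23^5 = e^(-2πi·5/23)

ω_23^51 = ω_23^5 = 0.2035-0.9791i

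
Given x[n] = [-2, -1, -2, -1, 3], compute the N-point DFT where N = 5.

X[k] = Σ(n=0 to 4) x[n] · ω_5^(nk)
where ω_5 = e^(-2πi/5)

Computing each X[k]:
X[0] = -3
X[1] = 1.0451+4.3920i
X[2] = -4.5451+1.4001i
X[3] = -4.5451-1.4001i
X[4] = 1.0451-4.3920i

X = [-3, 1.0451+4.3920i, -4.5451+1.4001i, -4.5451-1.4001i, 1.0451-4.3920i]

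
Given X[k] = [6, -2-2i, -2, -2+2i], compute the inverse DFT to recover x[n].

x[n] = (1/4) Σ(k=0 to 3) X[k] · e^(2πikn/4)

Computing each x[n]:
x[0] = 0
x[1] = 3
x[2] = 2
x[3] = 1

x = [0, 3, 2, 1]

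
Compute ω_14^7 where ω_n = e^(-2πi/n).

ω_14^7 = e^(-2πi·7/14)
= cos(-2π·7/14) + i·sin(-2π·7/14)
= cos(-14π/14) + i·sin(-14π/14)

ω_14^7 = cos(-14π/14) + i·sin(-14π/14) = -1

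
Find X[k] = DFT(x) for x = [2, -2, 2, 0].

X[k] = Σ(n=0 to 3) x[n] · ω_4^(nk)
where ω_4 = e^(-2πi/4)

Computing each X[k]:
X[0] = 2
X[1] = 2i
X[2] = 6
X[3] = -2i

X = [2, 2i, 6, -2i]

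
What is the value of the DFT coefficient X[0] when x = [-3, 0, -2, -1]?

X[0] = Σ(n=0 to 3) x[n] · ω_4^0 = Σ x[n]
= (-3) + (0) + (-2) + (-1)

X[0] = -6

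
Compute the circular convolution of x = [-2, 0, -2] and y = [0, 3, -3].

(x ⊛ y)[n] = Σ(m=0 to 2) x[m] · y[(n-m) mod 3]

Computing each output sample:
(x ⊛ y)[0] = -6
(x ⊛ y)[1] = 0
(x ⊛ y)[2] = 6

x ⊛ y = [-6, 0, 6]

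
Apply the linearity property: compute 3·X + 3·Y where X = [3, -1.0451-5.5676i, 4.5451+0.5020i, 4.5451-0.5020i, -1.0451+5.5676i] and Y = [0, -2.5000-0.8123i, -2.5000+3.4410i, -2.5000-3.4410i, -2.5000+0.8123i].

By linearity: DFT(3x + 3y) = 3·DFT(x) + 3·DFT(y)
= 3·[3, -1.0451-5.5676i, 4.5451+0.5020i, 4.5451-0.5020i, -1.0451+5.5676i] + 3·[0, -2.5000-0.8123i, -2.5000+3.4410i, -2.5000-3.4410i, -2.5000+0.8123i]

Computing element-wise:
Z[0] = 3·(3) + 3·(0) = 9
Z[1] = 3·(-1.0451-5.5676i) + 3·(-2.5000-0.8123i) = -10.6353-19.1397i
Z[2] = 3·(4.5451+0.5020i) + 3·(-2.5000+3.4410i) = 6.1353+11.8290i
Z[3] = 3·(4.5451-0.5020i) + 3·(-2.5000-3.4410i) = 6.1353-11.8290i
Z[4] = 3·(-1.0451+5.5676i) + 3·(-2.5000+0.8123i) = -10.6353+19.1397i

DFT(3x + 3y) = 3·X + 3·Y = [9, -10.6353-19.1397i, 6.1353+11.8290i, 6.1353-11.8290i, -10.6353+19.1397i]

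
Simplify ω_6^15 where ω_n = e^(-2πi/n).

Since ω_6^6 = 1, powers reduce modulo 6.
15 mod 6 = 3
So ω_6^15 = ω_6^3 = e^(-2πi·3/6)

ω_6^15 = ω_6^3 = -1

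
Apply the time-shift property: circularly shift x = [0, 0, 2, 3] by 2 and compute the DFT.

Time shift by 2: X_shifted[k] = ω_4^(2k) · X[k]
Shifted x = [2, 3, 0, 0]

DFT(x[n-2]) = [5, 2-3i, -1, 2+3i]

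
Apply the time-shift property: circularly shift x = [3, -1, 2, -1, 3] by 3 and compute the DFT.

Time shift by 3: X_shifted[k] = ω_5^(3k) · X[k]
Shifted x = [2, -1, 3, 3, -1]

DFT(x[n-3]) = [6, -3.4721, 5.4721, 5.4721, -3.4721]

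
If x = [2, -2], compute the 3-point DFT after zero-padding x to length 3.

Original 2-point DFT: [0, 4]
Zero-padded 3-point DFT provides frequency interpolation.

DFT_3([x, 0, ...]) = [0, 3.0000+1.7321i, 3.0000-1.7321i]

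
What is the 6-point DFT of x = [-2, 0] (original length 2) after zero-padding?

Original 2-point DFT: [-2, -2]
Zero-padded 6-point DFT provides frequency interpolation.

DFT_6([x, 0, ...]) = [-2, -2, -2, -2, -2, -2]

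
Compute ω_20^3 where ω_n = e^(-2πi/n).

ω_20^3 = e^(-2πi·3/20)
= cos(-2π·3/20) + i·sin(-2π·3/20)
= cos(-6π/20) + i·sin(-6π/20)

ω_20^3 = cos(-6π/20) + i·sin(-6π/20) = 0.5878-0.8090i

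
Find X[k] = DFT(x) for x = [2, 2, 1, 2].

X[k] = Σ(n=0 to 3) x[n] · ω_4^(nk)
where ω_4 = e^(-2πi/4)

Computing each X[k]:
X[0] = 7
X[1] = 1
X[2] = -1
X[3] = 1

X = [7, 1, -1, 1]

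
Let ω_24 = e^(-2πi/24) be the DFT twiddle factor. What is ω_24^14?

ω_24^14 = e^(-2πi·14/24)
= cos(-2π·14/24) + i·sin(-2π·14/24)
= cos(-28π/24) + i·sin(-28π/24)

ω_24^14 = cos(-28π/24) + i·sin(-28π/24) = -0.8660+0.5000i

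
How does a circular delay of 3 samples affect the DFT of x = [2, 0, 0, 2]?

Time shift by 3: X_shifted[k] = ω_4^(3k) · X[k]
Shifted x = [0, 0, 2, 2]

DFT(x[n-3]) = [4, -2+2i, 0, -2-2i]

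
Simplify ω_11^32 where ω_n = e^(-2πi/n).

Since ω_11^11 = 1, powers reduce modulo 11.
32 mod 11 = 10
So ω_11^32 = ω_11^10 = e^(-2πi·10/11)

ω_11^32 = ω_11^10 = 0.8413+0.5406i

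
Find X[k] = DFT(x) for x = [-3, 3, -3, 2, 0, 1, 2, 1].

X[k] = Σ(n=0 to 7) x[n] · ω_8^(nk)
where ω_8 = e^(-2πi/8)

Computing each X[k]:
X[0] = 3
X[1] = -2.2929+2.8787i
X[2] = -2-1i
X[3] = -3.7071-7.1213i
X[4] = -11
X[5] = -3.7071+7.1213i
X[6] = -2+1i
X[7] = -2.2929-2.8787i

X = [3, -2.2929+2.8787i, -2-1i, -3.7071-7.1213i, -11, -3.7071+7.1213i, -2+1i, -2.2929-2.8787i]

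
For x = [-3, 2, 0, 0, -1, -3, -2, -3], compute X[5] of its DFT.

X[5] = Σ(n=0 to 7) x[n] · ω_8^(5n) where ω_8 = e^(-2πi/8)
= (-3)·ω_8^0 + (2)·ω_8^5 + (0)·ω_8^10 + (0)·ω_8^15 + (-1)·ω_8^20 + (-3)·ω_8^25 + (-2)·ω_8^30 + (-3)·ω_8^35

X[5] = -3.4142+3.6569i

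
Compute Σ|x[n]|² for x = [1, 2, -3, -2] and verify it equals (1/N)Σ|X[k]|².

Time domain:
Σ|x[n]|² = |1|² + |2|² + |-3|² + |-2|² = 18.0000

Frequency domain:
(1/4)Σ|X[k]|² = (1/4)(|-2|² + |4-4i|² + |-2|² + |4+4i|²) = (1/4)·72.0000 = 18.0000

Both sides agree, confirming Parseval's theorem.

Σ|x[n]|² = (1/N)Σ|X[k]|² = 18.0000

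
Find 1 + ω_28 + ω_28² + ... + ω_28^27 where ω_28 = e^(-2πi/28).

Sum of all nth roots of unity equals 0 for n > 1 (geometric series with r ≠ 1).

0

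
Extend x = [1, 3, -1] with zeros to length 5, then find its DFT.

Original 3-point DFT: [3, -3.4641i, 3.4641i]
Zero-padded 5-point DFT provides frequency interpolation.

DFT_5([x, 0, ...]) = [3, 2.7361-2.2654i, -1.7361-2.7144i, -1.7361+2.7144i, 2.7361+2.2654i]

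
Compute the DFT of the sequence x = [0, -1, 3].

X[k] = Σ(n=0 to 2) x[n] · ω_3^(nk)
where ω_3 = e^(-2πi/3)

Computing each X[k]:
X[0] = 2
X[1] = -1.0000+3.4641i
X[2] = -1.0000-3.4641i

X = [2, -1.0000+3.4641i, -1.0000-3.4641i]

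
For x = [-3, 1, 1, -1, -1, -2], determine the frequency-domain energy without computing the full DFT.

Parseval: Σ|x[n]|² = (1/N)Σ|X[k]|², so Σ|X[k]|² = N·Σ|x[n]|² = 6·17.0000

Σ|X[k]|² = N·Σ|x[n]|² = 6·17.0000 = 102.0000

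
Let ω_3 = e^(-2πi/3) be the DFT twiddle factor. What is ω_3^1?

ω_3^1 = e^(-2πi·1/3)
= cos(-2π·1/3) + i·sin(-2π·1/3)
= cos(-2π/3) + i·sin(-2π/3)

ω_3^1 = cos(-2π/3) + i·sin(-2π/3) = -0.5000-0.8660i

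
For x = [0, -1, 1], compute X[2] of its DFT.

X[2] = Σ(n=0 to 2) x[n] · ω_3^(2n) where ω_3 = e^(-2πi/3)
= (0)·ω_3^0 + (-1)·ω_3^2 + (1)·ω_3^4

X[2] = -1.7321i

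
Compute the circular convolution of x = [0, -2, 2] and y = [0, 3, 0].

(x ⊛ y)[n] = Σ(m=0 to 2) x[m] · y[(n-m) mod 3]

Computing each output sample:
(x ⊛ y)[0] = 6
(x ⊛ y)[1] = 0
(x ⊛ y)[2] = -6

x ⊛ y = [6, 0, -6]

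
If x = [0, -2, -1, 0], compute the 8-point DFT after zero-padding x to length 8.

Original 4-point DFT: [-3, 1+2i, 1, 1-2i]
Zero-padded 8-point DFT provides frequency interpolation.

DFT_8([x, 0, ...]) = [-3, -1.4142+2.4142i, 1+2i, 1.4142+0.4142i, 1, 1.4142-0.4142i, 1-2i, -1.4142-2.4142i]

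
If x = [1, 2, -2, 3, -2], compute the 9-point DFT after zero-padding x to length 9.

Original 5-point DFT: [2, 0.1910-0.8653i, 1.3090-7.1064i, 1.3090+7.1064i, 0.1910+0.8653i]
Zero-padded 9-point DFT provides frequency interpolation.

DFT_9([x, 0, ...]) = [2, 2.5642-1.2300i, 0.1946+0.0269i, 5.0000-1.7321i, -4.2588-6.5373i, -4.2588+6.5373i, 5.0000+1.7321i, 0.1946-0.0269i, 2.5642+1.2300i]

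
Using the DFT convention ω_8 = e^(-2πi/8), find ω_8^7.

ω_8^7 = e^(-2πi·7/8)
= cos(-2π·7/8) + i·sin(-2π·7/8)
= cos(-14π/8) + i·sin(-14π/8)

ω_8^7 = cos(-14π/8) + i·sin(-14π/8) = 0.7071+0.7071i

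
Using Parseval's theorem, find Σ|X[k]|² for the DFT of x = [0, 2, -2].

Parseval: Σ|x[n]|² = (1/N)Σ|X[k]|², so Σ|X[k]|² = N·Σ|x[n]|² = 3·8.0000

Σ|X[k]|² = N·Σ|x[n]|² = 3·8.0000 = 24.0000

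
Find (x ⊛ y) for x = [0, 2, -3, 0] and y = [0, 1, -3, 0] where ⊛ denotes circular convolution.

(x ⊛ y)[n] = Σ(m=0 to 3) x[m] · y[(n-m) mod 4]

Computing each output sample:
(x ⊛ y)[0] = 9
(x ⊛ y)[1] = 0
(x ⊛ y)[2] = 2
(x ⊛ y)[3] = -9

x ⊛ y = [9, 0, 2, -9]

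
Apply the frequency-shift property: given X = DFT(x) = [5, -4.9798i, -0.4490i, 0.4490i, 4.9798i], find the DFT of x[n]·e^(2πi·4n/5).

Modulation property: DFT(ω_5^(-4n)·x[n]) = X[(k-4) mod 5], so circularly shift X by 4 positions.

X[k-4] = [-4.9798i, -0.4490i, 0.4490i, 4.9798i, 5]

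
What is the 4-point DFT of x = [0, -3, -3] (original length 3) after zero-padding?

Original 3-point DFT: [-6, 3, 3]
Zero-padded 4-point DFT provides frequency interpolation.

DFT_4([x, 0, ...]) = [-6, 3+3i, 0, 3-3i]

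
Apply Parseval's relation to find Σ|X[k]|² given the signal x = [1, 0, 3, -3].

Parseval: Σ|x[n]|² = (1/N)Σ|X[k]|², so Σ|X[k]|² = N·Σ|x[n]|² = 4·19.0000

Σ|X[k]|² = N·Σ|x[n]|² = 4·19.0000 = 76.0000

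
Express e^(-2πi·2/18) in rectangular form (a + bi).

ω_18^2 = e^(-2πi·2/18)
= cos(-2π·2/18) + i·sin(-2π·2/18)
= cos(-4π/18) + i·sin(-4π/18)

ω_18^2 = cos(-4π/18) + i·sin(-4π/18) = 0.7660-0.6428i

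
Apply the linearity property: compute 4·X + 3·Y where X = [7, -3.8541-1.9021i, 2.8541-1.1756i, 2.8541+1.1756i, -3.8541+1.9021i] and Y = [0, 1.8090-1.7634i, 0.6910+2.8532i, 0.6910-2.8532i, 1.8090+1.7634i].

By linearity: DFT(4x + 3y) = 4·DFT(x) + 3·DFT(y)
= 4·[7, -3.8541-1.9021i, 2.8541-1.1756i, 2.8541+1.1756i, -3.8541+1.9021i] + 3·[0, 1.8090-1.7634i, 0.6910+2.8532i, 0.6910-2.8532i, 1.8090+1.7634i]

Computing element-wise:
Z[0] = 4·(7) + 3·(0) = 28
Z[1] = 4·(-3.8541-1.9021i) + 3·(1.8090-1.7634i) = -9.9894-12.8986i
Z[2] = 4·(2.8541-1.1756i) + 3·(0.6910+2.8532i) = 13.4894+3.8572i
Z[3] = 4·(2.8541+1.1756i) + 3·(0.6910-2.8532i) = 13.4894-3.8572i
Z[4] = 4·(-3.8541+1.9021i) + 3·(1.8090+1.7634i) = -9.9894+12.8986i

DFT(4x + 3y) = 4·X + 3·Y = [28, -9.9894-12.8986i, 13.4894+3.8572i, 13.4894-3.8572i, -9.9894+12.8986i]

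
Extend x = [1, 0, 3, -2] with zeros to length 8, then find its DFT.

Original 4-point DFT: [2, -2-2i, 6, -2+2i]
Zero-padded 8-point DFT provides frequency interpolation.

DFT_8([x, 0, ...]) = [2, 2.4142-1.5858i, -2-2i, -0.4142+4.4142i, 6, -0.4142-4.4142i, -2+2i, 2.4142+1.5858i]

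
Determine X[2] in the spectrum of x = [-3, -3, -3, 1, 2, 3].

X[2] = Σ(n=0 to 5) x[n] · ω_6^(2n) where ω_6 = e^(-2πi/6)
= (-3)·ω_6^0 + (-3)·ω_6^2 + (-3)·ω_6^4 + (1)·ω_6^6 + (2)·ω_6^8 + (3)·ω_6^10

X[2] = -1.5000+0.8660i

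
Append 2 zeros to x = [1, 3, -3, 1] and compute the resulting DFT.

Original 4-point DFT: [2, 4-2i, -6, 4+2i]
Zero-padded 6-point DFT provides frequency interpolation.

DFT_6([x, 0, ...]) = [2, 3, 2.0000-5.1962i, -6, 2.0000+5.1962i, 3]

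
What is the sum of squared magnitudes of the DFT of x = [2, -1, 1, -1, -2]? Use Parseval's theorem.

Parseval: Σ|x[n]|² = (1/N)Σ|X[k]|², so Σ|X[k]|² = N·Σ|x[n]|² = 5·11.0000

Σ|X[k]|² = N·Σ|x[n]|² = 5·11.0000 = 55.0000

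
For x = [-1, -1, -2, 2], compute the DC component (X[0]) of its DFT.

X[0] = Σ(n=0 to 3) x[n] · ω_4^0 = Σ x[n]
= (-1) + (-1) + (-2) + (2)

X[0] = -2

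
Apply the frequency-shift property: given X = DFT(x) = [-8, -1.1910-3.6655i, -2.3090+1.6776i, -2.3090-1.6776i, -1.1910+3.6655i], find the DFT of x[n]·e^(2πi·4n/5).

Modulation property: DFT(ω_5^(-4n)·x[n]) = X[(k-4) mod 5], so circularly shift X by 4 positions.

X[k-4] = [-1.1910-3.6655i, -2.3090+1.6776i, -2.3090-1.6776i, -1.1910+3.6655i, -8]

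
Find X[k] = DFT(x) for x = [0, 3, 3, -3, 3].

X[k] = Σ(n=0 to 4) x[n] · ω_5^(nk)
where ω_5 = e^(-2πi/5)

Computing each X[k]:
X[0] = 6
X[1] = 1.8541-3.5267i
X[2] = -4.8541+5.7063i
X[3] = -4.8541-5.7063i
X[4] = 1.8541+3.5267i

X = [6, 1.8541-3.5267i, -4.8541+5.7063i, -4.8541-5.7063i, 1.8541+3.5267i]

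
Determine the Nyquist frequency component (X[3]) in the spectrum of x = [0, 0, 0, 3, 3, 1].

X[3] = Σ(n=0 to 5) x[n] · ω_6^(3n) where ω_6 = e^(-2πi/6)
= (0)·ω_6^0 + (0)·ω_6^3 + (0)·ω_6^6 + (3)·ω_6^9 + (3)·ω_6^12 + (1)·ω_6^15

X[3] = -1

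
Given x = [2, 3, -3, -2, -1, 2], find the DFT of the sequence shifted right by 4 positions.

Time shift by 4: X_shifted[k] = ω_6^(4k) · X[k]
Shifted x = [-3, -2, -1, 2, 2, 3]

DFT(x[n-4]) = [1, -5.0000+6.9282i, -2.0000+1.7321i, -5, -2.0000-1.7321i, -5.0000-6.9282i]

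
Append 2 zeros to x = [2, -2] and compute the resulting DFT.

Original 2-point DFT: [0, 4]
Zero-padded 4-point DFT provides frequency interpolation.

DFT_4([x, 0, ...]) = [0, 2+2i, 4, 2-2i]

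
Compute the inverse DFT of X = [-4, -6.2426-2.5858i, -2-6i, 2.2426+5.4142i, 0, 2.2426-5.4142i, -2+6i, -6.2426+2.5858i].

x[n] = (1/8) Σ(k=0 to 7) X[k] · e^(2πikn/8)

Computing each x[n]:
x[0] = -2
x[1] = -1
x[2] = 2
x[3] = -1
x[4] = 0
x[5] = 3
x[6] = -2
x[7] = -3

x = [-2, -1, 2, -1, 0, 3, -2, -3]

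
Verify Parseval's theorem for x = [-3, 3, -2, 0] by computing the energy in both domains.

Time domain:
Σ|x[n]|² = |-3|² + |3|² + |-2|² + |0|² = 22.0000

Frequency domain:
(1/4)Σ|X[k]|² = (1/4)(|-2|² + |-1-3i|² + |-8|² + |-1+3i|²) = (1/4)·88.0000 = 22.0000

Both sides agree, confirming Parseval's theorem.

Σ|x[n]|² = (1/N)Σ|X[k]|² = 22.0000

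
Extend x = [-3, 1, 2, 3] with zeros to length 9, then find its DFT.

Original 4-point DFT: [3, -5+2i, -5, -5-2i]
Zero-padded 9-point DFT provides frequency interpolation.

DFT_9([x, 0, ...]) = [3, -3.3867-5.2105i, -6.2057+0.9292i, -1.5000+0.8660i, -3.9076-1.6545i, -3.9076+1.6545i, -1.5000-0.8660i, -6.2057-0.9292i, -3.3867+5.2105i]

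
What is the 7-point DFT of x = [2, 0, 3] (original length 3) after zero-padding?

Original 3-point DFT: [5, 0.5000+2.5981i, 0.5000-2.5981i]
Zero-padded 7-point DFT provides frequency interpolation.

DFT_7([x, 0, ...]) = [5, 1.3324-2.9248i, -0.7029+1.3017i, 3.8705+2.3455i, 3.8705-2.3455i, -0.7029-1.3017i, 1.3324+2.9248i]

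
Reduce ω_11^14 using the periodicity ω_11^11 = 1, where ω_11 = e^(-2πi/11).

Since ω_11^11 = 1, powers reduce modulo 11.
14 mod 11 = 3
So ω_11^14 = ω_11^3 = e^(-2πi·3/11)

ω_11^14 = ω_11^3 = -0.1423-0.9898i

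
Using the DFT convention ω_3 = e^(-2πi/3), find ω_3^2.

ω_3^2 = e^(-2πi·2/3)
= cos(-2π·2/3) + i·sin(-2π·2/3)
= cos(-4π/3) + i·sin(-4π/3)

ω_3^2 = cos(-4π/3) + i·sin(-4π/3) = -0.5000+0.8660i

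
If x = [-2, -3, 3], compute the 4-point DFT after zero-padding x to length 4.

Original 3-point DFT: [-2, -2.0000+5.1962i, -2.0000-5.1962i]
Zero-padded 4-point DFT provides frequency interpolation.

DFT_4([x, 0, ...]) = [-2, -5+3i, 4, -5-3i]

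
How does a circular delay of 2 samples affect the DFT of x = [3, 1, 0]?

Time shift by 2: X_shifted[k] = ω_3^(2k) · X[k]
Shifted x = [1, 0, 3]

DFT(x[n-2]) = [4, -0.5000+2.5981i, -0.5000-2.5981i]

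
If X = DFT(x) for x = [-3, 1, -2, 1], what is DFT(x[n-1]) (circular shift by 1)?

Time shift by 1: X_shifted[k] = ω_4^(1k) · X[k]
Shifted x = [1, -3, 1, -2]

DFT(x[n-1]) = [-3, 1i, 7, -1i]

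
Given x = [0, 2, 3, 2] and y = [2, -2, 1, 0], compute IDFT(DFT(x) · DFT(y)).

(x ⊛ y)[n] = Σ(m=0 to 3) x[m] · y[(n-m) mod 4]

Computing each output sample:
(x ⊛ y)[0] = -1
(x ⊛ y)[1] = 6
(x ⊛ y)[2] = 2
(x ⊛ y)[3] = 0

x ⊛ y = [-1, 6, 2, 0]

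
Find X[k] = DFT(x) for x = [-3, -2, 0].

X[k] = Σ(n=0 to 2) x[n] · ω_3^(nk)
where ω_3 = e^(-2πi/3)

Computing each X[k]:
X[0] = -5
X[1] = -2.0000+1.7321i
X[2] = -2.0000-1.7321i

X = [-5, -2.0000+1.7321i, -2.0000-1.7321i]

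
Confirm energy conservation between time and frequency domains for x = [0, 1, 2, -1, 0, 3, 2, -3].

Time domain:
Σ|x[n]|² = |0|² + |1|² + |2|² + |-1|² + |0|² + |3|² + |2|² + |-3|² = 28.0000

Frequency domain:
(1/8)Σ|X[k]|² = (1/8)(|4|² + |-2.8284|² + |-4-8i|² + |2.8284|² + |4|² + |2.8284|² + |-4+8i|² + |-2.8284|²) = (1/8)·224.0000 = 28.0000

Both sides agree, confirming Parseval's theorem.

Σ|x[n]|² = (1/N)Σ|X[k]|² = 28.0000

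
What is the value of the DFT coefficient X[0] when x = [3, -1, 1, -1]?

X[0] = Σ(n=0 to 3) x[n] · ω_4^0 = Σ x[n]
= (3) + (-1) + (1) + (-1)

X[0] = 2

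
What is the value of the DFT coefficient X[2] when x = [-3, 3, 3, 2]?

X[2] = Σ(n=0 to 3) x[n] · ω_4^(2n) where ω_4 = e^(-2πi/4)
= (-3)·ω_4^0 + (3)·ω_4^2 + (3)·ω_4^4 + (2)·ω_4^6

X[2] = -5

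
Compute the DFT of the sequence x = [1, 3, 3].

X[k] = Σ(n=0 to 2) x[n] · ω_3^(nk)
where ω_3 = e^(-2πi/3)

Computing each X[k]:
X[0] = 7
X[1] = -2
X[2] = -2

X = [7, -2, -2]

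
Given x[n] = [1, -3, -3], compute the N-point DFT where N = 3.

X[k] = Σ(n=0 to 2) x[n] · ω_3^(nk)
where ω_3 = e^(-2πi/3)

Computing each X[k]:
X[0] = -5
X[1] = 4
X[2] = 4

X = [-5, 4, 4]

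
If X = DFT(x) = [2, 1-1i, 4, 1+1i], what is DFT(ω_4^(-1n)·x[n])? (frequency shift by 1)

Modulation property: DFT(ω_4^(-1n)·x[n]) = X[(k-1) mod 4], so circularly shift X by 1 positions.

X[k-1] = [1+1i, 2, 1-1i, 4]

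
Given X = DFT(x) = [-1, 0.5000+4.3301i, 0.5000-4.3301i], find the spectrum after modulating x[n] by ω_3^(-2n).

Modulation property: DFT(ω_3^(-2n)·x[n]) = X[(k-2) mod 3], so circularly shift X by 2 positions.

X[k-2] = [0.5000+4.3301i, 0.5000-4.3301i, -1]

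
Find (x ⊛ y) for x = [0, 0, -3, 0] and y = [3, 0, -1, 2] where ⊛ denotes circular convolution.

(x ⊛ y)[n] = Σ(m=0 to 3) x[m] · y[(n-m) mod 4]

Computing each output sample:
(x ⊛ y)[0] = 3
(x ⊛ y)[1] = -6
(x ⊛ y)[2] = -9
(x ⊛ y)[3] = 0

x ⊛ y = [3, -6, -9, 0]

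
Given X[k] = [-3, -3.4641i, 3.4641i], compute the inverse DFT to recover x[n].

x[n] = (1/3) Σ(k=0 to 2) X[k] · e^(2πikn/3)

Computing each x[n]:
x[0] = -1
x[1] = 1
x[2] = -3

x = [-1, 1, -3]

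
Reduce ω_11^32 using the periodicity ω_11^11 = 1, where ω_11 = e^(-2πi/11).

Since ω_11^11 = 1, powers reduce modulo 11.
32 mod 11 = 10
So ω_11^32 = ω_11^10 = e^(-2πi·10/11)

ω_11^32 = ω_11^10 = 0.8413+0.5406i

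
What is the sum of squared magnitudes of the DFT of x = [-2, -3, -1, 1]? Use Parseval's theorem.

Parseval: Σ|x[n]|² = (1/N)Σ|X[k]|², so Σ|X[k]|² = N·Σ|x[n]|² = 4·15.0000

Σ|X[k]|² = N·Σ|x[n]|² = 4·15.0000 = 60.0000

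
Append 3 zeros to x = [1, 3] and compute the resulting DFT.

Original 2-point DFT: [4, -2]
Zero-padded 5-point DFT provides frequency interpolation.

DFT_5([x, 0, ...]) = [4, 1.9271-2.8532i, -1.4271-1.7634i, -1.4271+1.7634i, 1.9271+2.8532i]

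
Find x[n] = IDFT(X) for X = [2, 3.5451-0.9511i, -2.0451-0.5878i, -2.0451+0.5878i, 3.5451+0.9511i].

x[n] = (1/5) Σ(k=0 to 4) X[k] · e^(2πikn/5)

Computing each x[n]:
x[0] = 1
x[1] = 2
x[2] = -1
x[3] = -1
x[4] = 1

x = [1, 2, -1, -1, 1]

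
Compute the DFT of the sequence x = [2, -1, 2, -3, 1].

X[k] = Σ(n=0 to 4) x[n] · ω_5^(nk)
where ω_5 = e^(-2πi/5)

Computing each X[k]:
X[0] = 1
X[1] = 2.8090-1.0368i
X[2] = 1.6910+5.9309i
X[3] = 1.6910-5.9309i
X[4] = 2.8090+1.0368i

X = [1, 2.8090-1.0368i, 1.6910+5.9309i, 1.6910-5.9309i, 2.8090+1.0368i]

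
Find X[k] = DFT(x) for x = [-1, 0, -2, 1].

X[k] = Σ(n=0 to 3) x[n] · ω_4^(nk)
where ω_4 = e^(-2πi/4)

Computing each X[k]:
X[0] = -2
X[1] = 1+1i
X[2] = -4
X[3] = 1-1i

X = [-2, 1+1i, -4, 1-1i]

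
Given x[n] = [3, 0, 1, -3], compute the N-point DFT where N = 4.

X[k] = Σ(n=0 to 3) x[n] · ω_4^(nk)
where ω_4 = e^(-2πi/4)

Computing each X[k]:
X[0] = 1
X[1] = 2-3i
X[2] = 7
X[3] = 2+3i

X = [1, 2-3i, 7, 2+3i]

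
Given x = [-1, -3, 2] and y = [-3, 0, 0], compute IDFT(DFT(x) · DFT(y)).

(x ⊛ y)[n] = Σ(m=0 to 2) x[m] · y[(n-m) mod 3]

Computing each output sample:
(x ⊛ y)[0] = 3
(x ⊛ y)[1] = 9
(x ⊛ y)[2] = -6

x ⊛ y = [3, 9, -6]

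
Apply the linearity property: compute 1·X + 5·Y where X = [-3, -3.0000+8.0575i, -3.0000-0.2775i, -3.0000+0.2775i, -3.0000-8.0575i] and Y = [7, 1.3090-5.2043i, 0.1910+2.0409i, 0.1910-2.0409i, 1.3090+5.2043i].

By linearity: DFT(1x + 5y) = 1·DFT(x) + 5·DFT(y)
= 1·[-3, -3.0000+8.0575i, -3.0000-0.2775i, -3.0000+0.2775i, -3.0000-8.0575i] + 5·[7, 1.3090-5.2043i, 0.1910+2.0409i, 0.1910-2.0409i, 1.3090+5.2043i]

Computing element-wise:
Z[0] = 1·(-3) + 5·(7) = 32
Z[1] = 1·(-3.0000+8.0575i) + 5·(1.3090-5.2043i) = 3.5450-17.9640i
Z[2] = 1·(-3.0000-0.2775i) + 5·(0.1910+2.0409i) = -2.0450+9.9270i
Z[3] = 1·(-3.0000+0.2775i) + 5·(0.1910-2.0409i) = -2.0450-9.9270i
Z[4] = 1·(-3.0000-8.0575i) + 5·(1.3090+5.2043i) = 3.5450+17.9640i

DFT(1x + 5y) = 1·X + 5·Y = [32, 3.5450-17.9640i, -2.0450+9.9270i, -2.0450-9.9270i, 3.5450+17.9640i]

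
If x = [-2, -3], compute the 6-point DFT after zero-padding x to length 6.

Original 2-point DFT: [-5, 1]
Zero-padded 6-point DFT provides frequency interpolation.

DFT_6([x, 0, ...]) = [-5, -3.5000+2.5981i, -0.5000+2.5981i, 1, -0.5000-2.5981i, -3.5000-2.5981i]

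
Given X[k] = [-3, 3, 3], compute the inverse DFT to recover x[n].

x[n] = (1/3) Σ(k=0 to 2) X[k] · e^(2πikn/3)

Computing each x[n]:
x[0] = 1
x[1] = -2
x[2] = -2

x = [1, -2, -2]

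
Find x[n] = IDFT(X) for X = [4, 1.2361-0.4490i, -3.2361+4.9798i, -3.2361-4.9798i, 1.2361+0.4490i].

x[n] = (1/5) Σ(k=0 to 4) X[k] · e^(2πikn/5)

Computing each x[n]:
x[0] = 0
x[1] = 1
x[2] = 2
x[3] = -2
x[4] = 3

x = [0, 1, 2, -2, 3]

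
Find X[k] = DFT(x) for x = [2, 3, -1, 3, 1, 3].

X[k] = Σ(n=0 to 5) x[n] · ω_6^(nk)
where ω_6 = e^(-2πi/6)

Computing each X[k]:
X[0] = 11
X[1] = 2.0000+1.7321i
X[2] = 2.0000-1.7321i
X[3] = -7
X[4] = 2.0000+1.7321i
X[5] = 2.0000-1.7321i

X = [11, 2.0000+1.7321i, 2.0000-1.7321i, -7, 2.0000+1.7321i, 2.0000-1.7321i]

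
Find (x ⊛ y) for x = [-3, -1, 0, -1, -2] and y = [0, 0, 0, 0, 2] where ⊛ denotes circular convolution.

(x ⊛ y)[n] = Σ(m=0 to 4) x[m] · y[(n-m) mod 5]

Computing each output sample:
(x ⊛ y)[0] = -2
(x ⊛ y)[1] = 0
(x ⊛ y)[2] = -2
(x ⊛ y)[3] = -4
(x ⊛ y)[4] = -6

x ⊛ y = [-2, 0, -2, -4, -6]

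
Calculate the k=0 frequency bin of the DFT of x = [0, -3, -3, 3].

X[0] = Σ(n=0 to 3) x[n] · ω_4^0 = Σ x[n]
= (0) + (-3) + (-3) + (3)

X[0] = -3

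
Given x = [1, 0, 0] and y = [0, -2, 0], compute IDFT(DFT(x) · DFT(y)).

(x ⊛ y)[n] = Σ(m=0 to 2) x[m] · y[(n-m) mod 3]

Computing each output sample:
(x ⊛ y)[0] = 0
(x ⊛ y)[1] = -2
(x ⊛ y)[2] = 0

x ⊛ y = [0, -2, 0]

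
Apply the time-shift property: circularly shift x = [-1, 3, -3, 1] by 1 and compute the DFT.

Time shift by 1: X_shifted[k] = ω_4^(1k) · X[k]
Shifted x = [1, -1, 3, -3]

DFT(x[n-1]) = [0, -2-2i, 8, -2+2i]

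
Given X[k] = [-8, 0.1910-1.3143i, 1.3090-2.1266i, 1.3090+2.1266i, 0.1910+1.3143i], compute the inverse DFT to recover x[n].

x[n] = (1/5) Σ(k=0 to 4) X[k] · e^(2πikn/5)

Computing each x[n]:
x[0] = -1
x[1] = -1
x[2] = -2
x[3] = -1
x[4] = -3

x = [-1, -1, -2, -1, -3]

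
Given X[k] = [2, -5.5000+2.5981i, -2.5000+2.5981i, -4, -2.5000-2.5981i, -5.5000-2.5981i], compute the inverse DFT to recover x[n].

x[n] = (1/6) Σ(k=0 to 5) X[k] · e^(2πikn/6)

Computing each x[n]:
x[0] = -3
x[1] = -1
x[2] = 1
x[3] = 2
x[4] = 1
x[5] = 2

x = [-3, -1, 1, 2, 1, 2]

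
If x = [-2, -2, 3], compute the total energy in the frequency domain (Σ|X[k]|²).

Parseval: Σ|x[n]|² = (1/N)Σ|X[k]|², so Σ|X[k]|² = N·Σ|x[n]|² = 3·17.0000

Σ|X[k]|² = N·Σ|x[n]|² = 3·17.0000 = 51.0000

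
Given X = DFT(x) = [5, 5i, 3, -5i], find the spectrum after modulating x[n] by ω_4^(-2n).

Modulation property: DFT(ω_4^(-2n)·x[n]) = X[(k-2) mod 4], so circularly shift X by 2 positions.

X[k-2] = [3, -5i, 5, 5i]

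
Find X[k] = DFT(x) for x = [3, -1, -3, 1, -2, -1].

X[k] = Σ(n=0 to 5) x[n] · ω_6^(nk)
where ω_6 = e^(-2πi/6)

Computing each X[k]:
X[0] = -3
X[1] = 3.5000+0.8660i
X[2] = 7.5000-0.8660i
X[3] = -1
X[4] = 7.5000+0.8660i
X[5] = 3.5000-0.8660i

X = [-3, 3.5000+0.8660i, 7.5000-0.8660i, -1, 7.5000+0.8660i, 3.5000-0.8660i]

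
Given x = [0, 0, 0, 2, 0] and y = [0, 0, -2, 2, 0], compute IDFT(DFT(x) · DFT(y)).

(x ⊛ y)[n] = Σ(m=0 to 4) x[m] · y[(n-m) mod 5]

Computing each output sample:
(x ⊛ y)[0] = -4
(x ⊛ y)[1] = 4
(x ⊛ y)[2] = 0
(x ⊛ y)[3] = 0
(x ⊛ y)[4] = 0

x ⊛ y = [-4, 4, 0, 0, 0]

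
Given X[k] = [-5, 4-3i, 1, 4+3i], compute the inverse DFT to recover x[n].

x[n] = (1/4) Σ(k=0 to 3) X[k] · e^(2πikn/4)

Computing each x[n]:
x[0] = 1
x[1] = 0
x[2] = -3
x[3] = -3

x = [1, 0, -3, -3]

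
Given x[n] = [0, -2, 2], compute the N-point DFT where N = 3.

X[k] = Σ(n=0 to 2) x[n] · ω_3^(nk)
where ω_3 = e^(-2πi/3)

Computing each X[k]:
X[0] = 0
X[1] = 3.4641i
X[2] = -3.4641i

X = [0, 3.4641i, -3.4641i]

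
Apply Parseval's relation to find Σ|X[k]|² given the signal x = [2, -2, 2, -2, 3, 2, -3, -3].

Parseval: Σ|x[n]|² = (1/N)Σ|X[k]|², so Σ|X[k]|² = N·Σ|x[n]|² = 8·47.0000

Σ|X[k]|² = N·Σ|x[n]|² = 8·47.0000 = 376.0000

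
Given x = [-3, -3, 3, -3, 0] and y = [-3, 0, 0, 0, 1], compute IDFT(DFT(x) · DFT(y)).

(x ⊛ y)[n] = Σ(m=0 to 4) x[m] · y[(n-m) mod 5]

Computing each output sample:
(x ⊛ y)[0] = 6
(x ⊛ y)[1] = 12
(x ⊛ y)[2] = -12
(x ⊛ y)[3] = 9
(x ⊛ y)[4] = -3

x ⊛ y = [6, 12, -12, 9, -3]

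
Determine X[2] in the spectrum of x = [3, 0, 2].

X[2] = Σ(n=0 to 2) x[n] · ω_3^(2n) where ω_3 = e^(-2πi/3)
= (3)·ω_3^0 + (0)·ω_3^2 + (2)·ω_3^4

X[2] = 2.0000-1.7321i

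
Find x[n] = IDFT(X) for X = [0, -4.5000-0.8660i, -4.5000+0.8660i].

x[n] = (1/3) Σ(k=0 to 2) X[k] · e^(2πikn/3)

Computing each x[n]:
x[0] = -3
x[1] = 2
x[2] = 1

x = [-3, 2, 1]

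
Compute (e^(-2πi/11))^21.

Since ω_11^11 = 1, powers reduce modulo 11.
21 mod 11 = 10
So ω_11^21 = ω_11^10 = e^(-2πi·10/11)

ω_11^21 = ω_11^10 = 0.8413+0.5406i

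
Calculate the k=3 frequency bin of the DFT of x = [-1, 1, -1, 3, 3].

X[3] = Σ(n=0 to 4) x[n] · ω_5^(3n) where ω_5 = e^(-2πi/5)
= (-1)·ω_5^0 + (1)·ω_5^3 + (-1)·ω_5^6 + (3)·ω_5^9 + (3)·ω_5^12

X[3] = -3.6180+2.6287i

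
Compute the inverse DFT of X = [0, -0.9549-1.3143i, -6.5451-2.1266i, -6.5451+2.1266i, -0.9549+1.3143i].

x[n] = (1/5) Σ(k=0 to 4) X[k] · e^(2πikn/5)

Computing each x[n]:
x[0] = -3
x[1] = 3
x[2] = -1
x[3] = 0
x[4] = 1

x = [-3, 3, -1, 0, 1]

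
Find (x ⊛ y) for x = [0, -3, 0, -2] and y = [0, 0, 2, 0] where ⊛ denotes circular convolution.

(x ⊛ y)[n] = Σ(m=0 to 3) x[m] · y[(n-m) mod 4]

Computing each output sample:
(x ⊛ y)[0] = 0
(x ⊛ y)[1] = -4
(x ⊛ y)[2] = 0
(x ⊛ y)[3] = -6

x ⊛ y = [0, -4, 0, -6]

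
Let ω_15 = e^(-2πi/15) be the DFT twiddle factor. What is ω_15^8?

ω_15^8 = e^(-2πi·8/15)
= cos(-2π·8/15) + i·sin(-2π·8/15)
= cos(-16π/15) + i·sin(-16π/15)

ω_15^8 = cos(-16π/15) + i·sin(-16π/15) = -0.9781+0.2079i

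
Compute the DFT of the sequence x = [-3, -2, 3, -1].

X[k] = Σ(n=0 to 3) x[n] · ω_4^(nk)
where ω_4 = e^(-2πi/4)

Computing each X[k]:
X[0] = -3
X[1] = -6+1i
X[2] = 3
X[3] = -6-1i

X = [-3, -6+1i, 3, -6-1i]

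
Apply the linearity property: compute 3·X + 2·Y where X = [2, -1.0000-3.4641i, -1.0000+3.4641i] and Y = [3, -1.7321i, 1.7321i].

By linearity: DFT(3x + 2y) = 3·DFT(x) + 2·DFT(y)
= 3·[2, -1.0000-3.4641i, -1.0000+3.4641i] + 2·[3, -1.7321i, 1.7321i]

Computing element-wise:
Z[0] = 3·(2) + 2·(3) = 12
Z[1] = 3·(-1.0000-3.4641i) + 2·(-1.7321i) = -3.0000-13.8565i
Z[2] = 3·(-1.0000+3.4641i) + 2·(1.7321i) = -3.0000+13.8565i

DFT(3x + 2y) = 3·X + 2·Y = [12, -3.0000-13.8565i, -3.0000+13.8565i]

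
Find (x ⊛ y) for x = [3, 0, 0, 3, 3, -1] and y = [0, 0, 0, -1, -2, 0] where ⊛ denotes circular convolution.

(x ⊛ y)[n] = Σ(m=0 to 5) x[m] · y[(n-m) mod 6]

Computing each output sample:
(x ⊛ y)[0] = -3
(x ⊛ y)[1] = -9
(x ⊛ y)[2] = -5
(x ⊛ y)[3] = -1
(x ⊛ y)[4] = -6
(x ⊛ y)[5] = 0

x ⊛ y = [-3, -9, -5, -1, -6, 0]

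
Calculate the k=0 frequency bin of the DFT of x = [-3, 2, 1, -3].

X[0] = Σ(n=0 to 3) x[n] · ω_4^0 = Σ x[n]
= (-3) + (2) + (1) + (-3)

X[0] = -3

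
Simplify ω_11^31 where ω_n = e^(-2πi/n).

Since ω_11^11 = 1, powers reduce modulo 11.
31 mod 11 = 9
So ω_11^31 = ω_11^9 = e^(-2πi·9/11)

ω_11^31 = ω_11^9 = 0.4154+0.9096i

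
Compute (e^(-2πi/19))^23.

Since ω_19^19 = 1, powers reduce modulo 19.
23 mod 19 = 4
So ω_19^23 = ω_19^4 = e^(-2πi·4/19)

ω_19^23 = ω_19^4 = 0.2455-0.9694i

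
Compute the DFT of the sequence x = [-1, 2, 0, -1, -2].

X[k] = Σ(n=0 to 4) x[n] · ω_5^(nk)
where ω_5 = e^(-2πi/5)

Computing each X[k]:
X[0] = -2
X[1] = -0.1910-4.3920i
X[2] = -1.3090-1.4001i
X[3] = -1.3090+1.4001i
X[4] = -0.1910+4.3920i

X = [-2, -0.1910-4.3920i, -1.3090-1.4001i, -1.3090+1.4001i, -0.1910+4.3920i]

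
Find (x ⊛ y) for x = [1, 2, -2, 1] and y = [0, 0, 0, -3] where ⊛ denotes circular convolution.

(x ⊛ y)[n] = Σ(m=0 to 3) x[m] · y[(n-m) mod 4]

Computing each output sample:
(x ⊛ y)[0] = -6
(x ⊛ y)[1] = 6
(x ⊛ y)[2] = -3
(x ⊛ y)[3] = -3

x ⊛ y = [-6, 6, -3, -3]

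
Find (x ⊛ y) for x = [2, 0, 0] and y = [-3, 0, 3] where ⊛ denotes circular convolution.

(x ⊛ y)[n] = Σ(m=0 to 2) x[m] · y[(n-m) mod 3]

Computing each output sample:
(x ⊛ y)[0] = -6
(x ⊛ y)[1] = 0
(x ⊛ y)[2] = 6

x ⊛ y = [-6, 0, 6]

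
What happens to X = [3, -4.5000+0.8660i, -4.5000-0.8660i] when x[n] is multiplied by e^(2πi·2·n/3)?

Modulation property: DFT(ω_3^(-2n)·x[n]) = X[(k-2) mod 3], so circularly shift X by 2 positions.

X[k-2] = [-4.5000+0.8660i, -4.5000-0.8660i, 3]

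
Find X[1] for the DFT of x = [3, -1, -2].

X[1] = Σ(n=0 to 2) x[n] · ω_3^(1n) where ω_3 = e^(-2πi/3)
= (3)·ω_3^0 + (-1)·ω_3^1 + (-2)·ω_3^2

X[1] = 4.5000-0.8660i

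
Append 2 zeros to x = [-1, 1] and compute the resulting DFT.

Original 2-point DFT: [0, -2]
Zero-padded 4-point DFT provides frequency interpolation.

DFT_4([x, 0, ...]) = [0, -1-1i, -2, -1+1i]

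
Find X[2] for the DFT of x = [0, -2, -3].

X[2] = Σ(n=0 to 2) x[n] · ω_3^(2n) where ω_3 = e^(-2πi/3)
= (0)·ω_3^0 + (-2)·ω_3^2 + (-3)·ω_3^4

X[2] = 2.5000+0.8660i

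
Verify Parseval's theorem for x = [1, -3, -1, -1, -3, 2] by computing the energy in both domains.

Time domain:
Σ|x[n]|² = |1|² + |-3|² + |-1|² + |-1|² + |-3|² + |2|² = 25.0000

Frequency domain:
(1/6)Σ|X[k]|² = (1/6)(|-5|² + |3.5000+2.5981i|² + |2.5000+6.0622i|² + |-1|² + |2.5000-6.0622i|² + |3.5000-2.5981i|²) = (1/6)·150.0000 = 25.0000

Both sides agree, confirming Parseval's theorem.

Σ|x[n]|² = (1/N)Σ|X[k]|² = 25.0000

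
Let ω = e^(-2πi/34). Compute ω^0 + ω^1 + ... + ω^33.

Sum of all nth roots of unity equals 0 for n > 1 (geometric series with r ≠ 1).

0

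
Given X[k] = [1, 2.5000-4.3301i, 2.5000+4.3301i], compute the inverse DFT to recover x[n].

x[n] = (1/3) Σ(k=0 to 2) X[k] · e^(2πikn/3)

Computing each x[n]:
x[0] = 2
x[1] = 2
x[2] = -3

x = [2, 2, -3]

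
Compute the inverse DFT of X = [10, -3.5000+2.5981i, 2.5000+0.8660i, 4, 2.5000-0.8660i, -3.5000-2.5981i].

x[n] = (1/6) Σ(k=0 to 5) X[k] · e^(2πikn/6)

Computing each x[n]:
x[0] = 2
x[1] = -1
x[2] = 2
x[3] = 3
x[4] = 3
x[5] = 1

x = [2, -1, 2, 3, 3, 1]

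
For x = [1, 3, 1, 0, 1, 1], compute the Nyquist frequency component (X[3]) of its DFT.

X[3] = Σ(n=0 to 5) x[n] · ω_6^(3n) where ω_6 = e^(-2πi/6)
= (1)·ω_6^0 + (3)·ω_6^3 + (1)·ω_6^6 + (0)·ω_6^9 + (1)·ω_6^12 + (1)·ω_6^15

X[3] = -1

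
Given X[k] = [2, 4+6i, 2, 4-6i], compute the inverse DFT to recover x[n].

x[n] = (1/4) Σ(k=0 to 3) X[k] · e^(2πikn/4)

Computing each x[n]:
x[0] = 3
x[1] = -3
x[2] = -1
x[3] = 3

x = [3, -3, -1, 3]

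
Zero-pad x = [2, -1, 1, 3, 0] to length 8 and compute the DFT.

Original 5-point DFT: [5, -1.5451+2.1266i, 4.0451-1.3143i, 4.0451+1.3143i, -1.5451-2.1266i]
Zero-padded 8-point DFT provides frequency interpolation.

DFT_8([x, 0, ...]) = [5, -0.8284-2.4142i, 1+4i, 4.8284-0.4142i, 1, 4.8284+0.4142i, 1-4i, -0.8284+2.4142i]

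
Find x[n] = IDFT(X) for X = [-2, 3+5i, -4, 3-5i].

x[n] = (1/4) Σ(k=0 to 3) X[k] · e^(2πikn/4)

Computing each x[n]:
x[0] = 0
x[1] = -2
x[2] = -3
x[3] = 3

x = [0, -2, -3, 3]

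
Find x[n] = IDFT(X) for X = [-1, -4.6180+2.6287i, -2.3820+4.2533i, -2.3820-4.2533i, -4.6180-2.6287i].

x[n] = (1/5) Σ(k=0 to 4) X[k] · e^(2πikn/5)

Computing each x[n]:
x[0] = -3
x[1] = -2
x[2] = 2
x[3] = 0
x[4] = 2

x = [-3, -2, 2, 0, 2]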